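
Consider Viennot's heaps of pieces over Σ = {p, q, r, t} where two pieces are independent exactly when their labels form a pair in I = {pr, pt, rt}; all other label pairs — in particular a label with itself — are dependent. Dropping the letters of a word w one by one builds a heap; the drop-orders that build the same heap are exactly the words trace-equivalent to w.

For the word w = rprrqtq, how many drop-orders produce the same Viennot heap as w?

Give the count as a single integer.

4

drop 0:r onto floor
drop 1:p onto floor
drop 2:r onto {0:r}
drop 3:r onto {2:r}
drop 4:q onto {1:p, 3:r}
drop 5:t onto {4:q}
drop 6:q onto {5:t}
ground layer = {0:r, 1:p}
drop-orders for the pieces not yet dropped (sum over which currently-grounded one goes next):
  1 to go: {6} 1
  2 to go: {5,6} 1
  3 to go: {4,5,6} 1
  4 to go: {1,4,5,6} 1  {3,4,5,6} 1
  5 to go: {1,3,4,5,6} 2  {2,3,4,5,6} 1
  if 0:r drops first: 3 orders
  if 1:p drops first: 1 orders
heap linearizations: 4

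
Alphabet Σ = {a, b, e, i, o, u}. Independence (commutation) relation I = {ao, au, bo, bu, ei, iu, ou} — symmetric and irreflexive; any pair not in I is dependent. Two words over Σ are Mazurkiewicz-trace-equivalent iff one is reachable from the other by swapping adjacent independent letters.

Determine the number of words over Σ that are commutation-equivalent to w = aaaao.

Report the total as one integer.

5

#0=a has no predecessor
#1=a depends on [0:a]
#2=a depends on [1:a]
#3=a depends on [2:a]
#4=o has no predecessor
sources: [0:a, 4:o]
N(rest) = Σ N(rest − s) over sources s of rest; N(one piece) = 1:
  size 1 → [3]=1  [4]=1
  size 2 → [2,3]=1  [3,4]=2
  size 3 → [1,2,3]=1  [2,3,4]=3
  first=0(a) contributes 4
  first=4(o) contributes 1
|[w]| = 5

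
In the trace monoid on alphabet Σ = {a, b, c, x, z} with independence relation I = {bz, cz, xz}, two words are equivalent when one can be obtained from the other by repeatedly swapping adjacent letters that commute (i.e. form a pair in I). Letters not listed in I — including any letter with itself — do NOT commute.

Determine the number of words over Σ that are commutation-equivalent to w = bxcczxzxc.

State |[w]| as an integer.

#0=b has no predecessor
#1=x depends on [0:b]
#2=c depends on [1:x]
#3=c depends on [2:c]
#4=z has no predecessor
#5=x depends on [3:c]
#6=z depends on [4:z]
#7=x depends on [5:x]
#8=c depends on [7:x]
sources: [0:b, 4:z]
N(rest) = Σ N(rest − s) over sources s of rest; N(one piece) = 1:
  size 1 → [6]=1  [8]=1
  size 2 → [4,6]=1  [6,8]=2  [7,8]=1
  size 3 → [4,6,8]=3  [5,7,8]=1  [6,7,8]=3
  size 4 → [3,5,7,8]=1  [4,6,7,8]=6  [5,6,7,8]=4
  size 5 → [2,3,5,7,8]=1  [3,5,6,7,8]=5  [4,5,6,7,8]=10
  size 6 → [1,2,3,5,7,8]=1  [2,3,5,6,7,8]=6  [3,4,5,6,7,8]=15
  size 7 → [0,1,2,3,5,7,8]=1  [1,2,3,5,6,7,8]=7  [2,3,4,5,6,7,8]=21
  first=0(b) contributes 28
  first=4(z) contributes 8
|[w]| = 36

36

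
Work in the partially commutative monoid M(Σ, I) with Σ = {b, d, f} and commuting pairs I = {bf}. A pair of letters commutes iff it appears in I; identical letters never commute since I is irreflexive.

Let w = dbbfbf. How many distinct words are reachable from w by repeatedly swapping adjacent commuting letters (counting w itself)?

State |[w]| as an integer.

10

0(d) covers ∅
1(b) covers 0:d
2(b) covers 1:b
3(f) covers 0:d
4(b) covers 2:b
5(f) covers 3:f
floor of heap: 0:d
completions by unplaced set U, small U first (add the entries for U minus each lowest piece of U):
  |U|=1: {4}:1  {5}:1
  |U|=2: {2,4}:1  {3,5}:1  {4,5}:2
  |U|=3: {1,2,4}:1  {2,4,5}:3  {3,4,5}:3
  |U|=4: {1,2,4,5}:4  {2,3,4,5}:6
  start at 0(d): 10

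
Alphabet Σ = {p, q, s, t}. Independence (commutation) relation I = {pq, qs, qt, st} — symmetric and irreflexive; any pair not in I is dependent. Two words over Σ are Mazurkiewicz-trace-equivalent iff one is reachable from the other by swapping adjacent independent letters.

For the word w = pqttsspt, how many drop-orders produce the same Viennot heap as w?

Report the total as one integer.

48

piece 0:p — minimal
piece 1:q — minimal
piece 2:t rests on {0:p}
piece 3:t rests on {2:t}
piece 4:s rests on {0:p}
piece 5:s rests on {4:s}
piece 6:p rests on {3:t, 5:s}
piece 7:t rests on {6:p}
minimal pieces: {0:p, 1:q}
ways to finish when only these pieces remain (= sum over removing one remaining piece with nothing left below it):
  1 left: {1}→1  {7}→1
  2 left: {1,7}→2  {6,7}→1
  3 left: {1,6,7}→3  {3,6,7}→1  {5,6,7}→1
  4 left: {1,3,6,7}→4  {1,5,6,7}→4  {2,3,6,7}→1  {3,5,6,7}→2  {4,5,6,7}→1
  5 left: {1,2,3,6,7}→5  {1,3,5,6,7}→10  {1,4,5,6,7}→5  {2,3,5,6,7}→3  {3,4,5,6,7}→3
  6 left: {1,2,3,5,6,7}→18  {1,3,4,5,6,7}→18  {2,3,4,5,6,7}→6
  placing 0:p first → 42 extensions
  placing 1:q first → 6 extensions
total linear extensions = 48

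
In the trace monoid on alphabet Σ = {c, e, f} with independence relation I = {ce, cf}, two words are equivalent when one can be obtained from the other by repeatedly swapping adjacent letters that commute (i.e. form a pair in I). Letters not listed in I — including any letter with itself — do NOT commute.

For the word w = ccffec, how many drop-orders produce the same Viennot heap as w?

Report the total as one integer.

20

#0=c has no predecessor
#1=c depends on [0:c]
#2=f has no predecessor
#3=f depends on [2:f]
#4=e depends on [3:f]
#5=c depends on [1:c]
sources: [0:c, 2:f]
N(rest) = Σ N(rest − s) over sources s of rest; N(one piece) = 1:
  size 1 → [4]=1  [5]=1
  size 2 → [1,5]=1  [3,4]=1  [4,5]=2
  size 3 → [0,1,5]=1  [1,4,5]=3  [2,3,4]=1  [3,4,5]=3
  size 4 → [0,1,4,5]=4  [1,3,4,5]=6  [2,3,4,5]=4
  first=0(c) contributes 10
  first=2(f) contributes 10
|[w]| = 20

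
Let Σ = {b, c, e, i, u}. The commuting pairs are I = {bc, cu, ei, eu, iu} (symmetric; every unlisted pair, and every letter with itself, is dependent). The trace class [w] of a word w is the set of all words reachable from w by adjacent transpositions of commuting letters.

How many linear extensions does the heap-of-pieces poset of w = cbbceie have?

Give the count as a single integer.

18

drop 0:c onto floor
drop 1:b onto floor
drop 2:b onto {1:b}
drop 3:c onto {0:c}
drop 4:e onto {2:b, 3:c}
drop 5:i onto {2:b, 3:c}
drop 6:e onto {4:e}
ground layer = {0:c, 1:b}
drop-orders for the pieces not yet dropped (sum over which currently-grounded one goes next):
  1 to go: {5} 1  {6} 1
  2 to go: {4,6} 1  {5,6} 2
  3 to go: {4,5,6} 3
  4 to go: {2,4,5,6} 3  {3,4,5,6} 3
  5 to go: {0,3,4,5,6} 3  {1,2,4,5,6} 3  {2,3,4,5,6} 6
  if 0:c drops first: 9 orders
  if 1:b drops first: 9 orders
heap linearizations: 18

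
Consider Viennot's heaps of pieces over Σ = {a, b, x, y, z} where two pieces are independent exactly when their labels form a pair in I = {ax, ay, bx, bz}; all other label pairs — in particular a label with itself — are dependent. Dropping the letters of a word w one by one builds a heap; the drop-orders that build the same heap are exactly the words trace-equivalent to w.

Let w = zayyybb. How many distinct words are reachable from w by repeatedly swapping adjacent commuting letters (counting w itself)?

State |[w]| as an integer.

#0=z has no predecessor
#1=a depends on [0:z]
#2=y depends on [0:z]
#3=y depends on [2:y]
#4=y depends on [3:y]
#5=b depends on [1:a, 4:y]
#6=b depends on [5:b]
sources: [0:z]
N(rest) = Σ N(rest − s) over sources s of rest; N(one piece) = 1:
  size 1 → [6]=1
  size 2 → [5,6]=1
  size 3 → [1,5,6]=1  [4,5,6]=1
  size 4 → [1,4,5,6]=2  [3,4,5,6]=1
  size 5 → [1,3,4,5,6]=3  [2,3,4,5,6]=1
  first=0(z) contributes 4

4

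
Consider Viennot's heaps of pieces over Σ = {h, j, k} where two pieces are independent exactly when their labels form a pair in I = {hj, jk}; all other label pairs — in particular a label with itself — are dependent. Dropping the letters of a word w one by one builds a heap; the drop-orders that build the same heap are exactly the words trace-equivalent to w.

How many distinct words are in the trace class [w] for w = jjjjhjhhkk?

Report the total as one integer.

252

0(j) covers ∅
1(j) covers 0:j
2(j) covers 1:j
3(j) covers 2:j
4(h) covers ∅
5(j) covers 3:j
6(h) covers 4:h
7(h) covers 6:h
8(k) covers 7:h
9(k) covers 8:k
floor of heap: 0:j, 4:h
completions by unplaced set U, small U first (add the entries for U minus each lowest piece of U):
  |U|=1: {5}:1  {9}:1
  |U|=2: {3,5}:1  {5,9}:2  {8,9}:1
  |U|=3: {2,3,5}:1  {3,5,9}:3  {5,8,9}:3  {7,8,9}:1
  |U|=4: {1,2,3,5}:1  {2,3,5,9}:4  {3,5,8,9}:6  {5,7,8,9}:4  {6,7,8,9}:1
  |U|=5: {0,1,2,3,5}:1  {1,2,3,5,9}:5  {2,3,5,8,9}:10  {3,5,7,8,9}:10  {4,6,7,8,9}:1  {5,6,7,8,9}:5
  |U|=6: {0,1,2,3,5,9}:6  {1,2,3,5,8,9}:15  {2,3,5,7,8,9}:20  {3,5,6,7,8,9}:15  {4,5,6,7,8,9}:6
  |U|=7: {0,1,2,3,5,8,9}:21  {1,2,3,5,7,8,9}:35  {2,3,5,6,7,8,9}:35  {3,4,5,6,7,8,9}:21
  |U|=8: {0,1,2,3,5,7,8,9}:56  {1,2,3,5,6,7,8,9}:70  {2,3,4,5,6,7,8,9}:56
  start at 0(j): 126
  start at 4(h): 126
sum over floor = 252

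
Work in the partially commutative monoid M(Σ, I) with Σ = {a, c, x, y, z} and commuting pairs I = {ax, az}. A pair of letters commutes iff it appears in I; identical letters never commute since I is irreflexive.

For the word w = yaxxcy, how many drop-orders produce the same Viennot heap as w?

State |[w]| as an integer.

0(y) covers ∅
1(a) covers 0:y
2(x) covers 0:y
3(x) covers 2:x
4(c) covers 1:a, 3:x
5(y) covers 4:c
floor of heap: 0:y
completions by unplaced set U, small U first (add the entries for U minus each lowest piece of U):
  |U|=1: {5}:1
  |U|=2: {4,5}:1
  |U|=3: {1,4,5}:1  {3,4,5}:1
  |U|=4: {1,3,4,5}:2  {2,3,4,5}:1
  start at 0(y): 3

3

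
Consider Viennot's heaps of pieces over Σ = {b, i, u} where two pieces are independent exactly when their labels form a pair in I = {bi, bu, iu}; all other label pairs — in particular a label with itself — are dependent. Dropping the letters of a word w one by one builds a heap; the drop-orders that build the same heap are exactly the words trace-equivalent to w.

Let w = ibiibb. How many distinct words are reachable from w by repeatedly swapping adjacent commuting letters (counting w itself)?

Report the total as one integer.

20

piece 0:i — minimal
piece 1:b — minimal
piece 2:i rests on {0:i}
piece 3:i rests on {2:i}
piece 4:b rests on {1:b}
piece 5:b rests on {4:b}
minimal pieces: {0:i, 1:b}
ways to finish when only these pieces remain (= sum over removing one remaining piece with nothing left below it):
  1 left: {3}→1  {5}→1
  2 left: {2,3}→1  {3,5}→2  {4,5}→1
  3 left: {0,2,3}→1  {1,4,5}→1  {2,3,5}→3  {3,4,5}→3
  4 left: {0,2,3,5}→4  {1,3,4,5}→4  {2,3,4,5}→6
  placing 0:i first → 10 extensions
  placing 1:b first → 10 extensions
total linear extensions = 20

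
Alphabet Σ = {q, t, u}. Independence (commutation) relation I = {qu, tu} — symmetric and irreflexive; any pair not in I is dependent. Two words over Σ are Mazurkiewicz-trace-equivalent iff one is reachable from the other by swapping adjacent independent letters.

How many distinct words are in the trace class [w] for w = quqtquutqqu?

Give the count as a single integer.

330

drop 0:q onto floor
drop 1:u onto floor
drop 2:q onto {0:q}
drop 3:t onto {2:q}
drop 4:q onto {3:t}
drop 5:u onto {1:u}
drop 6:u onto {5:u}
drop 7:t onto {4:q}
drop 8:q onto {7:t}
drop 9:q onto {8:q}
drop 10:u onto {6:u}
ground layer = {0:q, 1:u}
drop-orders for the pieces not yet dropped (sum over which currently-grounded one goes next):
  1 to go: {9} 1  {10} 1
  2 to go: {6,10} 1  {8,9} 1  {9,10} 2
  3 to go: {5,6,10} 1  {6,9,10} 3  {7,8,9} 1  {8,9,10} 3
  4 to go: {1,5,6,10} 1  {4,7,8,9} 1  {5,6,9,10} 4  {6,8,9,10} 6  {7,8,9,10} 4
  5 to go: {1,5,6,9,10} 5  {3,4,7,8,9} 1  {4,7,8,9,10} 5  {5,6,8,9,10} 10  {6,7,8,9,10} 10
  6 to go: {1,5,6,8,9,10} 15  {2,3,4,7,8,9} 1  {3,4,7,8,9,10} 6  {4,6,7,8,9,10} 15  {5,6,7,8,9,10} 20
  7 to go: {0,2,3,4,7,8,9} 1  {1,5,6,7,8,9,10} 35  {2,3,4,7,8,9,10} 7  {3,4,6,7,8,9,10} 21  {4,5,6,7,8,9,10} 35
  8 to go: {0,2,3,4,7,8,9,10} 8  {1,4,5,6,7,8,9,10} 70  {2,3,4,6,7,8,9,10} 28  {3,4,5,6,7,8,9,10} 56
  9 to go: {0,2,3,4,6,7,8,9,10} 36  {1,3,4,5,6,7,8,9,10} 126  {2,3,4,5,6,7,8,9,10} 84
  if 0:q drops first: 210 orders
  if 1:u drops first: 120 orders
heap linearizations: 330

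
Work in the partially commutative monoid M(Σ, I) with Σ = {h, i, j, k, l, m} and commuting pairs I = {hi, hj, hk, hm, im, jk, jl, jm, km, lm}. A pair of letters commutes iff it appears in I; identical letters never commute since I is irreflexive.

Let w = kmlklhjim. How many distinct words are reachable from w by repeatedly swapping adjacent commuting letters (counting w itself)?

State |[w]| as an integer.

396

#0=k has no predecessor
#1=m has no predecessor
#2=l depends on [0:k]
#3=k depends on [2:l]
#4=l depends on [3:k]
#5=h depends on [4:l]
#6=j has no predecessor
#7=i depends on [4:l, 6:j]
#8=m depends on [1:m]
sources: [0:k, 1:m, 6:j]
N(rest) = Σ N(rest − s) over sources s of rest; N(one piece) = 1:
  size 1 → [5]=1  [7]=1  [8]=1
  size 2 → [1,8]=1  [5,7]=2  [5,8]=2  [6,7]=1  [7,8]=2
  size 3 → [1,5,8]=3  [1,7,8]=3  [4,5,7]=2  [5,6,7]=3  [5,7,8]=6  [6,7,8]=3
  size 4 → [1,5,7,8]=12  [1,6,7,8]=6  [3,4,5,7]=2  [4,5,6,7]=5  [4,5,7,8]=8  [5,6,7,8]=12
  size 5 → [1,4,5,7,8]=20  [1,5,6,7,8]=30  [2,3,4,5,7]=2  [3,4,5,6,7]=7  [3,4,5,7,8]=10  [4,5,6,7,8]=25
  size 6 → [0,2,3,4,5,7]=2  [1,3,4,5,7,8]=30  [1,4,5,6,7,8]=75  [2,3,4,5,6,7]=9  [2,3,4,5,7,8]=12  [3,4,5,6,7,8]=42
  size 7 → [0,2,3,4,5,6,7]=11  [0,2,3,4,5,7,8]=14  [1,2,3,4,5,7,8]=42  [1,3,4,5,6,7,8]=147  [2,3,4,5,6,7,8]=63
  first=0(k) contributes 252
  first=1(m) contributes 88
  first=6(j) contributes 56
|[w]| = 396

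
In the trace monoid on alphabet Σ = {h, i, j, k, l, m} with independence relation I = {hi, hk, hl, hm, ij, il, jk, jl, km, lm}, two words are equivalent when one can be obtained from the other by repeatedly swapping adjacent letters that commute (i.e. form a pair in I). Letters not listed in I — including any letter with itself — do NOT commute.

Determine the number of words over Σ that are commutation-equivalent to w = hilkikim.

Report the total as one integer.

16

#0=h has no predecessor
#1=i has no predecessor
#2=l has no predecessor
#3=k depends on [1:i, 2:l]
#4=i depends on [3:k]
#5=k depends on [4:i]
#6=i depends on [5:k]
#7=m depends on [6:i]
sources: [0:h, 1:i, 2:l]
N(rest) = Σ N(rest − s) over sources s of rest; N(one piece) = 1:
  size 1 → [0]=1  [7]=1
  size 2 → [0,7]=2  [6,7]=1
  size 3 → [0,6,7]=3  [5,6,7]=1
  size 4 → [0,5,6,7]=4  [4,5,6,7]=1
  size 5 → [0,4,5,6,7]=5  [3,4,5,6,7]=1
  size 6 → [0,3,4,5,6,7]=6  [1,3,4,5,6,7]=1  [2,3,4,5,6,7]=1
  first=0(h) contributes 2
  first=1(i) contributes 7
  first=2(l) contributes 7
|[w]| = 16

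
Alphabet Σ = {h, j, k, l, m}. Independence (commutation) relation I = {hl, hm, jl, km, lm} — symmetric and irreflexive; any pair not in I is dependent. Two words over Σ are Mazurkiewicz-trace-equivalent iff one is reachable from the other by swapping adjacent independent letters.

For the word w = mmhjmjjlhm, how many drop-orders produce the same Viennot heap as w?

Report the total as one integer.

60

0(m) covers ∅
1(m) covers 0:m
2(h) covers ∅
3(j) covers 1:m, 2:h
4(m) covers 3:j
5(j) covers 4:m
6(j) covers 5:j
7(l) covers ∅
8(h) covers 6:j
9(m) covers 6:j
floor of heap: 0:m, 2:h, 7:l
completions by unplaced set U, small U first (add the entries for U minus each lowest piece of U):
  |U|=1: {7}:1  {8}:1  {9}:1
  |U|=2: {7,8}:2  {7,9}:2  {8,9}:2
  |U|=3: {6,8,9}:2  {7,8,9}:6
  |U|=4: {5,6,8,9}:2  {6,7,8,9}:8
  |U|=5: {4,5,6,8,9}:2  {5,6,7,8,9}:10
  |U|=6: {3,4,5,6,8,9}:2  {4,5,6,7,8,9}:12
  |U|=7: {1,3,4,5,6,8,9}:2  {2,3,4,5,6,8,9}:2  {3,4,5,6,7,8,9}:14
  |U|=8: {0,1,3,4,5,6,8,9}:2  {1,2,3,4,5,6,8,9}:4  {1,3,4,5,6,7,8,9}:16  {2,3,4,5,6,7,8,9}:16
  start at 0(m): 36
  start at 2(h): 18
  start at 7(l): 6
sum over floor = 60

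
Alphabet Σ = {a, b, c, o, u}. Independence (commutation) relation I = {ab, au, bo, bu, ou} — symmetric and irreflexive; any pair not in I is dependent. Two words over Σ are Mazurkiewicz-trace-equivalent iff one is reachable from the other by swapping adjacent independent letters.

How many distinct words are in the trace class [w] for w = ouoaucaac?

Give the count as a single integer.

#0=o has no predecessor
#1=u has no predecessor
#2=o depends on [0:o]
#3=a depends on [2:o]
#4=u depends on [1:u]
#5=c depends on [3:a, 4:u]
#6=a depends on [5:c]
#7=a depends on [6:a]
#8=c depends on [7:a]
sources: [0:o, 1:u]
N(rest) = Σ N(rest − s) over sources s of rest; N(one piece) = 1:
  size 1 → [8]=1
  size 2 → [7,8]=1
  size 3 → [6,7,8]=1
  size 4 → [5,6,7,8]=1
  size 5 → [3,5,6,7,8]=1  [4,5,6,7,8]=1
  size 6 → [1,4,5,6,7,8]=1  [2,3,5,6,7,8]=1  [3,4,5,6,7,8]=2
  size 7 → [0,2,3,5,6,7,8]=1  [1,3,4,5,6,7,8]=3  [2,3,4,5,6,7,8]=3
  first=0(o) contributes 6
  first=1(u) contributes 4
|[w]| = 10

10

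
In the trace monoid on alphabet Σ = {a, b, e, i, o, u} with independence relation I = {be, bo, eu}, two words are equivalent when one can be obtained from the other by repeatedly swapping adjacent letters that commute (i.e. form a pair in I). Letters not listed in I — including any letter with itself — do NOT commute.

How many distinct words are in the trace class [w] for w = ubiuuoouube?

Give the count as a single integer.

0(u) covers ∅
1(b) covers 0:u
2(i) covers 1:b
3(u) covers 2:i
4(u) covers 3:u
5(o) covers 4:u
6(o) covers 5:o
7(u) covers 6:o
8(u) covers 7:u
9(b) covers 8:u
10(e) covers 6:o
floor of heap: 0:u
completions by unplaced set U, small U first (add the entries for U minus each lowest piece of U):
  |U|=1: {9}:1  {10}:1
  |U|=2: {8,9}:1  {9,10}:2
  |U|=3: {7,8,9}:1  {8,9,10}:3
  |U|=4: {7,8,9,10}:4
  |U|=5: {6,7,8,9,10}:4
  |U|=6: {5,6,7,8,9,10}:4
  |U|=7: {4,5,6,7,8,9,10}:4
  |U|=8: {3,4,5,6,7,8,9,10}:4
  |U|=9: {2,3,4,5,6,7,8,9,10}:4
  start at 0(u): 4

4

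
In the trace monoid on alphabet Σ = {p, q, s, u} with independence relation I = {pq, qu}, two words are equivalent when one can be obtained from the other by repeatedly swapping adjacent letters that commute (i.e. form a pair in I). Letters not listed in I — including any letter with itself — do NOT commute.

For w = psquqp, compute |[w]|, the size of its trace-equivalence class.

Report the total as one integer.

6

0(p) covers ∅
1(s) covers 0:p
2(q) covers 1:s
3(u) covers 1:s
4(q) covers 2:q
5(p) covers 3:u
floor of heap: 0:p
completions by unplaced set U, small U first (add the entries for U minus each lowest piece of U):
  |U|=1: {4}:1  {5}:1
  |U|=2: {2,4}:1  {3,5}:1  {4,5}:2
  |U|=3: {2,4,5}:3  {3,4,5}:3
  |U|=4: {2,3,4,5}:6
  start at 0(p): 6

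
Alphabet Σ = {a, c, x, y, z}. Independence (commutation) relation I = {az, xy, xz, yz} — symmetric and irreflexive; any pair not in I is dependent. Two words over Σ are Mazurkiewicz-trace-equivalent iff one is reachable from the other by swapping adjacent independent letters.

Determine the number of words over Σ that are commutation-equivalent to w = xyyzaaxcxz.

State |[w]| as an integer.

piece 0:x — minimal
piece 1:y — minimal
piece 2:y rests on {1:y}
piece 3:z — minimal
piece 4:a rests on {0:x, 2:y}
piece 5:a rests on {4:a}
piece 6:x rests on {5:a}
piece 7:c rests on {3:z, 6:x}
piece 8:x rests on {7:c}
piece 9:z rests on {7:c}
minimal pieces: {0:x, 1:y, 3:z}
ways to finish when only these pieces remain (= sum over removing one remaining piece with nothing left below it):
  1 left: {8}→1  {9}→1
  2 left: {8,9}→2
  3 left: {7,8,9}→2
  4 left: {3,7,8,9}→2  {6,7,8,9}→2
  5 left: {3,6,7,8,9}→4  {5,6,7,8,9}→2
  6 left: {3,5,6,7,8,9}→6  {4,5,6,7,8,9}→2
  7 left: {0,4,5,6,7,8,9}→2  {2,4,5,6,7,8,9}→2  {3,4,5,6,7,8,9}→8
  8 left: {0,2,4,5,6,7,8,9}→4  {0,3,4,5,6,7,8,9}→10  {1,2,4,5,6,7,8,9}→2  {2,3,4,5,6,7,8,9}→10
  placing 0:x first → 12 extensions
  placing 1:y first → 24 extensions
  placing 3:z first → 6 extensions
total linear extensions = 42

42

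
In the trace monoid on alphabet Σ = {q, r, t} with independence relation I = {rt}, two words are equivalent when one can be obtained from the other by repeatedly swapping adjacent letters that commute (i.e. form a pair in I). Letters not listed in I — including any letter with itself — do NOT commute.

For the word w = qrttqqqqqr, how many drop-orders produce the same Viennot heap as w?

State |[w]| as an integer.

piece 0:q — minimal
piece 1:r rests on {0:q}
piece 2:t rests on {0:q}
piece 3:t rests on {2:t}
piece 4:q rests on {1:r, 3:t}
piece 5:q rests on {4:q}
piece 6:q rests on {5:q}
piece 7:q rests on {6:q}
piece 8:q rests on {7:q}
piece 9:r rests on {8:q}
minimal pieces: {0:q}
ways to finish when only these pieces remain (= sum over removing one remaining piece with nothing left below it):
  1 left: {9}→1
  2 left: {8,9}→1
  3 left: {7,8,9}→1
  4 left: {6,7,8,9}→1
  5 left: {5,6,7,8,9}→1
  6 left: {4,5,6,7,8,9}→1
  7 left: {1,4,5,6,7,8,9}→1  {3,4,5,6,7,8,9}→1
  8 left: {1,3,4,5,6,7,8,9}→2  {2,3,4,5,6,7,8,9}→1
  placing 0:q first → 3 extensions

3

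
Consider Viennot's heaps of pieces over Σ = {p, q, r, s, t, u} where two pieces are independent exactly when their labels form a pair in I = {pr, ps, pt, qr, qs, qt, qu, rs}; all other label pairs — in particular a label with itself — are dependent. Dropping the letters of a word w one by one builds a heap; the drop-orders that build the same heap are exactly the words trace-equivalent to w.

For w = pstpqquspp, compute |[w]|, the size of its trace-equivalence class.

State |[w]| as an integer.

115

piece 0:p — minimal
piece 1:s — minimal
piece 2:t rests on {1:s}
piece 3:p rests on {0:p}
piece 4:q rests on {3:p}
piece 5:q rests on {4:q}
piece 6:u rests on {2:t, 3:p}
piece 7:s rests on {6:u}
piece 8:p rests on {5:q, 6:u}
piece 9:p rests on {8:p}
minimal pieces: {0:p, 1:s}
ways to finish when only these pieces remain (= sum over removing one remaining piece with nothing left below it):
  1 left: {7}→1  {9}→1
  2 left: {7,9}→2  {8,9}→1
  3 left: {5,8,9}→1  {7,8,9}→3
  4 left: {4,5,8,9}→1  {5,7,8,9}→4  {6,7,8,9}→3
  5 left: {2,6,7,8,9}→3  {4,5,7,8,9}→5  {5,6,7,8,9}→7
  6 left: {1,2,6,7,8,9}→3  {2,5,6,7,8,9}→10  {4,5,6,7,8,9}→12
  7 left: {1,2,5,6,7,8,9}→13  {2,4,5,6,7,8,9}→22  {3,4,5,6,7,8,9}→12
  8 left: {0,3,4,5,6,7,8,9}→12  {1,2,4,5,6,7,8,9}→35  {2,3,4,5,6,7,8,9}→34
  placing 0:p first → 69 extensions
  placing 1:s first → 46 extensions
total linear extensions = 115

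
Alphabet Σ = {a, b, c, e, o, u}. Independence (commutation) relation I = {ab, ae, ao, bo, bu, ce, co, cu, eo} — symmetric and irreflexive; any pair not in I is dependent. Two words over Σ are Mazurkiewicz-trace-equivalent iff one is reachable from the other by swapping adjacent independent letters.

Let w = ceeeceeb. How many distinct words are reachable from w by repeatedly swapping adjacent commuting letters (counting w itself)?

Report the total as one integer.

21

#0=c has no predecessor
#1=e has no predecessor
#2=e depends on [1:e]
#3=e depends on [2:e]
#4=c depends on [0:c]
#5=e depends on [3:e]
#6=e depends on [5:e]
#7=b depends on [4:c, 6:e]
sources: [0:c, 1:e]
N(rest) = Σ N(rest − s) over sources s of rest; N(one piece) = 1:
  size 1 → [7]=1
  size 2 → [4,7]=1  [6,7]=1
  size 3 → [0,4,7]=1  [4,6,7]=2  [5,6,7]=1
  size 4 → [0,4,6,7]=3  [3,5,6,7]=1  [4,5,6,7]=3
  size 5 → [0,4,5,6,7]=6  [2,3,5,6,7]=1  [3,4,5,6,7]=4
  size 6 → [0,3,4,5,6,7]=10  [1,2,3,5,6,7]=1  [2,3,4,5,6,7]=5
  first=0(c) contributes 6
  first=1(e) contributes 15
|[w]| = 21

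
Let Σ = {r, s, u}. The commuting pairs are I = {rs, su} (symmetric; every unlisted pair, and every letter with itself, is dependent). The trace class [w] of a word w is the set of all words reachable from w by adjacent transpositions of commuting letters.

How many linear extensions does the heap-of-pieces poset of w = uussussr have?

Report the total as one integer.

70

#0=u has no predecessor
#1=u depends on [0:u]
#2=s has no predecessor
#3=s depends on [2:s]
#4=u depends on [1:u]
#5=s depends on [3:s]
#6=s depends on [5:s]
#7=r depends on [4:u]
sources: [0:u, 2:s]
N(rest) = Σ N(rest − s) over sources s of rest; N(one piece) = 1:
  size 1 → [6]=1  [7]=1
  size 2 → [4,7]=1  [5,6]=1  [6,7]=2
  size 3 → [1,4,7]=1  [3,5,6]=1  [4,6,7]=3  [5,6,7]=3
  size 4 → [0,1,4,7]=1  [1,4,6,7]=4  [2,3,5,6]=1  [3,5,6,7]=4  [4,5,6,7]=6
  size 5 → [0,1,4,6,7]=5  [1,4,5,6,7]=10  [2,3,5,6,7]=5  [3,4,5,6,7]=10
  size 6 → [0,1,4,5,6,7]=15  [1,3,4,5,6,7]=20  [2,3,4,5,6,7]=15
  first=0(u) contributes 35
  first=2(s) contributes 35
|[w]| = 70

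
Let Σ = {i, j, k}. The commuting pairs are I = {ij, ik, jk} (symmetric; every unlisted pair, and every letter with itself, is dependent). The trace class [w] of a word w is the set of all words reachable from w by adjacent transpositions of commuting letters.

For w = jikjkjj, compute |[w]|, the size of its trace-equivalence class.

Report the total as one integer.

105

#0=j has no predecessor
#1=i has no predecessor
#2=k has no predecessor
#3=j depends on [0:j]
#4=k depends on [2:k]
#5=j depends on [3:j]
#6=j depends on [5:j]
sources: [0:j, 1:i, 2:k]
N(rest) = Σ N(rest − s) over sources s of rest; N(one piece) = 1:
  size 1 → [1]=1  [4]=1  [6]=1
  size 2 → [1,4]=2  [1,6]=2  [2,4]=1  [4,6]=2  [5,6]=1
  size 3 → [1,2,4]=3  [1,4,6]=6  [1,5,6]=3  [2,4,6]=3  [3,5,6]=1  [4,5,6]=3
  size 4 → [0,3,5,6]=1  [1,2,4,6]=12  [1,3,5,6]=4  [1,4,5,6]=12  [2,4,5,6]=6  [3,4,5,6]=4
  size 5 → [0,1,3,5,6]=5  [0,3,4,5,6]=5  [1,2,4,5,6]=30  [1,3,4,5,6]=20  [2,3,4,5,6]=10
  first=0(j) contributes 60
  first=1(i) contributes 15
  first=2(k) contributes 30
|[w]| = 105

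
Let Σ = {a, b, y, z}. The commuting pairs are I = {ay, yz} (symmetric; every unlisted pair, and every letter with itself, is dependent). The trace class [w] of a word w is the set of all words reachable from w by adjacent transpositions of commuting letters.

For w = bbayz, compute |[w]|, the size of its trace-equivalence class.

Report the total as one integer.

#0=b has no predecessor
#1=b depends on [0:b]
#2=a depends on [1:b]
#3=y depends on [1:b]
#4=z depends on [2:a]
sources: [0:b]
N(rest) = Σ N(rest − s) over sources s of rest; N(one piece) = 1:
  size 1 → [3]=1  [4]=1
  size 2 → [2,4]=1  [3,4]=2
  size 3 → [2,3,4]=3
  first=0(b) contributes 3

3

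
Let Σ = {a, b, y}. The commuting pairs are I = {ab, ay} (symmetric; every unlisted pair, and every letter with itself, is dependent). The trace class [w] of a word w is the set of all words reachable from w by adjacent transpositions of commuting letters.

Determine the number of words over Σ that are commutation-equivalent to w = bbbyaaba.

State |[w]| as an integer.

56

piece 0:b — minimal
piece 1:b rests on {0:b}
piece 2:b rests on {1:b}
piece 3:y rests on {2:b}
piece 4:a — minimal
piece 5:a rests on {4:a}
piece 6:b rests on {3:y}
piece 7:a rests on {5:a}
minimal pieces: {0:b, 4:a}
ways to finish when only these pieces remain (= sum over removing one remaining piece with nothing left below it):
  1 left: {6}→1  {7}→1
  2 left: {3,6}→1  {5,7}→1  {6,7}→2
  3 left: {2,3,6}→1  {3,6,7}→3  {4,5,7}→1  {5,6,7}→3
  4 left: {1,2,3,6}→1  {2,3,6,7}→4  {3,5,6,7}→6  {4,5,6,7}→4
  5 left: {0,1,2,3,6}→1  {1,2,3,6,7}→5  {2,3,5,6,7}→10  {3,4,5,6,7}→10
  6 left: {0,1,2,3,6,7}→6  {1,2,3,5,6,7}→15  {2,3,4,5,6,7}→20
  placing 0:b first → 35 extensions
  placing 4:a first → 21 extensions
total linear extensions = 56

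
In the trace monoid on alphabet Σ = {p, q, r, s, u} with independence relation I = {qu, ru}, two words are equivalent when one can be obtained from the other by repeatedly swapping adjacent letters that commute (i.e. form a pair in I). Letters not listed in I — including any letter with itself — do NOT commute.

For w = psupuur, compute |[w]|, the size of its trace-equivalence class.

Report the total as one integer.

0(p) covers ∅
1(s) covers 0:p
2(u) covers 1:s
3(p) covers 2:u
4(u) covers 3:p
5(u) covers 4:u
6(r) covers 3:p
floor of heap: 0:p
completions by unplaced set U, small U first (add the entries for U minus each lowest piece of U):
  |U|=1: {5}:1  {6}:1
  |U|=2: {4,5}:1  {5,6}:2
  |U|=3: {4,5,6}:3
  |U|=4: {3,4,5,6}:3
  |U|=5: {2,3,4,5,6}:3
  start at 0(p): 3

3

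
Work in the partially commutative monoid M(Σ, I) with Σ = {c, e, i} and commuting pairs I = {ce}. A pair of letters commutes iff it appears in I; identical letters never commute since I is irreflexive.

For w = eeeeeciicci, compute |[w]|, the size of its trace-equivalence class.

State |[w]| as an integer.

#0=e has no predecessor
#1=e depends on [0:e]
#2=e depends on [1:e]
#3=e depends on [2:e]
#4=e depends on [3:e]
#5=c has no predecessor
#6=i depends on [4:e, 5:c]
#7=i depends on [6:i]
#8=c depends on [7:i]
#9=c depends on [8:c]
#10=i depends on [9:c]
sources: [0:e, 5:c]
N(rest) = Σ N(rest − s) over sources s of rest; N(one piece) = 1:
  size 1 → [10]=1
  size 2 → [9,10]=1
  size 3 → [8,9,10]=1
  size 4 → [7,8,9,10]=1
  size 5 → [6,7,8,9,10]=1
  size 6 → [4,6,7,8,9,10]=1  [5,6,7,8,9,10]=1
  size 7 → [3,4,6,7,8,9,10]=1  [4,5,6,7,8,9,10]=2
  size 8 → [2,3,4,6,7,8,9,10]=1  [3,4,5,6,7,8,9,10]=3
  size 9 → [1,2,3,4,6,7,8,9,10]=1  [2,3,4,5,6,7,8,9,10]=4
  first=0(e) contributes 5
  first=5(c) contributes 1
|[w]| = 6

6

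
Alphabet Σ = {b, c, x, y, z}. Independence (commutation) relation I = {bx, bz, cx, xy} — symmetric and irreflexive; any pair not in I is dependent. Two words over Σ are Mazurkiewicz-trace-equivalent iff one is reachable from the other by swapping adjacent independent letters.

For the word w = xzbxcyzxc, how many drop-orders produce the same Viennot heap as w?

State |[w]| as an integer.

0(x) covers ∅
1(z) covers 0:x
2(b) covers ∅
3(x) covers 1:z
4(c) covers 1:z, 2:b
5(y) covers 4:c
6(z) covers 3:x, 5:y
7(x) covers 6:z
8(c) covers 6:z
floor of heap: 0:x, 2:b
completions by unplaced set U, small U first (add the entries for U minus each lowest piece of U):
  |U|=1: {7}:1  {8}:1
  |U|=2: {7,8}:2
  |U|=3: {6,7,8}:2
  |U|=4: {3,6,7,8}:2  {5,6,7,8}:2
  |U|=5: {3,5,6,7,8}:4  {4,5,6,7,8}:2
  |U|=6: {2,4,5,6,7,8}:2  {3,4,5,6,7,8}:6
  |U|=7: {1,3,4,5,6,7,8}:6  {2,3,4,5,6,7,8}:8
  start at 0(x): 14
  start at 2(b): 6
sum over floor = 20

20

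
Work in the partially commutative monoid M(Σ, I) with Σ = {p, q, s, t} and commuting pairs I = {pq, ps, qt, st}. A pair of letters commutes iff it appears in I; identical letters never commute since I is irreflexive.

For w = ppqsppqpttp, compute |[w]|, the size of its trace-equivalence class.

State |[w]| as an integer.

165

drop 0:p onto floor
drop 1:p onto {0:p}
drop 2:q onto floor
drop 3:s onto {2:q}
drop 4:p onto {1:p}
drop 5:p onto {4:p}
drop 6:q onto {3:s}
drop 7:p onto {5:p}
drop 8:t onto {7:p}
drop 9:t onto {8:t}
drop 10:p onto {9:t}
ground layer = {0:p, 2:q}
drop-orders for the pieces not yet dropped (sum over which currently-grounded one goes next):
  1 to go: {6} 1  {10} 1
  2 to go: {3,6} 1  {6,10} 2  {9,10} 1
  3 to go: {2,3,6} 1  {3,6,10} 3  {6,9,10} 3  {8,9,10} 1
  4 to go: {2,3,6,10} 4  {3,6,9,10} 6  {6,8,9,10} 4  {7,8,9,10} 1
  5 to go: {2,3,6,9,10} 10  {3,6,8,9,10} 10  {5,7,8,9,10} 1  {6,7,8,9,10} 5
  6 to go: {2,3,6,8,9,10} 20  {3,6,7,8,9,10} 15  {4,5,7,8,9,10} 1  {5,6,7,8,9,10} 6
  7 to go: {1,4,5,7,8,9,10} 1  {2,3,6,7,8,9,10} 35  {3,5,6,7,8,9,10} 21  {4,5,6,7,8,9,10} 7
  8 to go: {0,1,4,5,7,8,9,10} 1  {1,4,5,6,7,8,9,10} 8  {2,3,5,6,7,8,9,10} 56  {3,4,5,6,7,8,9,10} 28
  9 to go: {0,1,4,5,6,7,8,9,10} 9  {1,3,4,5,6,7,8,9,10} 36  {2,3,4,5,6,7,8,9,10} 84
  if 0:p drops first: 120 orders
  if 2:q drops first: 45 orders
heap linearizations: 165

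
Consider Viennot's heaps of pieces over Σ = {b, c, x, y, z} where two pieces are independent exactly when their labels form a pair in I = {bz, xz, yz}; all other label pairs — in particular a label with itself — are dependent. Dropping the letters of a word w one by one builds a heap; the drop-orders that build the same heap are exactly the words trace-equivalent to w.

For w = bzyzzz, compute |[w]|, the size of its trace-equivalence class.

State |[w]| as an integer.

piece 0:b — minimal
piece 1:z — minimal
piece 2:y rests on {0:b}
piece 3:z rests on {1:z}
piece 4:z rests on {3:z}
piece 5:z rests on {4:z}
minimal pieces: {0:b, 1:z}
ways to finish when only these pieces remain (= sum over removing one remaining piece with nothing left below it):
  1 left: {2}→1  {5}→1
  2 left: {0,2}→1  {2,5}→2  {4,5}→1
  3 left: {0,2,5}→3  {2,4,5}→3  {3,4,5}→1
  4 left: {0,2,4,5}→6  {1,3,4,5}→1  {2,3,4,5}→4
  placing 0:b first → 5 extensions
  placing 1:z first → 10 extensions
total linear extensions = 15

15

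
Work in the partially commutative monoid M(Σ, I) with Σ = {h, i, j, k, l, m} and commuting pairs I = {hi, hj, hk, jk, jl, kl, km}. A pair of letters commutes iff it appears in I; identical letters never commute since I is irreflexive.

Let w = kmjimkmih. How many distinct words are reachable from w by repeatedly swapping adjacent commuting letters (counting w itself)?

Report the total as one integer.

21

drop 0:k onto floor
drop 1:m onto floor
drop 2:j onto {1:m}
drop 3:i onto {0:k, 2:j}
drop 4:m onto {3:i}
drop 5:k onto {3:i}
drop 6:m onto {4:m}
drop 7:i onto {5:k, 6:m}
drop 8:h onto {6:m}
ground layer = {0:k, 1:m}
drop-orders for the pieces not yet dropped (sum over which currently-grounded one goes next):
  1 to go: {7} 1  {8} 1
  2 to go: {5,7} 1  {7,8} 2
  3 to go: {5,7,8} 3  {6,7,8} 2
  4 to go: {4,6,7,8} 2  {5,6,7,8} 5
  5 to go: {4,5,6,7,8} 7
  6 to go: {3,4,5,6,7,8} 7
  7 to go: {0,3,4,5,6,7,8} 7  {2,3,4,5,6,7,8} 7
  if 0:k drops first: 7 orders
  if 1:m drops first: 14 orders
heap linearizations: 21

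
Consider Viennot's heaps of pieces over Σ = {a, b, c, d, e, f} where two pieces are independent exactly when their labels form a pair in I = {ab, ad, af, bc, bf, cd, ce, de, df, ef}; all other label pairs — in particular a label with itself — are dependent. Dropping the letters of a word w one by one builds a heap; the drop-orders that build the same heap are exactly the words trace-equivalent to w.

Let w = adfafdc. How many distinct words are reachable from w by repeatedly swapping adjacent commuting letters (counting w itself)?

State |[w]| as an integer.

126

drop 0:a onto floor
drop 1:d onto floor
drop 2:f onto floor
drop 3:a onto {0:a}
drop 4:f onto {2:f}
drop 5:d onto {1:d}
drop 6:c onto {3:a, 4:f}
ground layer = {0:a, 1:d, 2:f}
drop-orders for the pieces not yet dropped (sum over which currently-grounded one goes next):
  1 to go: {5} 1  {6} 1
  2 to go: {1,5} 1  {3,6} 1  {4,6} 1  {5,6} 2
  3 to go: {0,3,6} 1  {1,5,6} 3  {2,4,6} 1  {3,4,6} 2  {3,5,6} 3  {4,5,6} 3
  4 to go: {0,3,4,6} 3  {0,3,5,6} 4  {1,3,5,6} 6  {1,4,5,6} 6  {2,3,4,6} 3  {2,4,5,6} 4  {3,4,5,6} 8
  5 to go: {0,1,3,5,6} 10  {0,2,3,4,6} 6  {0,3,4,5,6} 15  {1,2,4,5,6} 10  {1,3,4,5,6} 20  {2,3,4,5,6} 15
  if 0:a drops first: 45 orders
  if 1:d drops first: 36 orders
  if 2:f drops first: 45 orders
heap linearizations: 126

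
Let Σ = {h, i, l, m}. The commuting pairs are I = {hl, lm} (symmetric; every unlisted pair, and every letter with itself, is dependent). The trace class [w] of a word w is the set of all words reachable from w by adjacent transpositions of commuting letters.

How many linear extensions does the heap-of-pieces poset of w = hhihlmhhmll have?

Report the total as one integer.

56

0(h) covers ∅
1(h) covers 0:h
2(i) covers 1:h
3(h) covers 2:i
4(l) covers 2:i
5(m) covers 3:h
6(h) covers 5:m
7(h) covers 6:h
8(m) covers 7:h
9(l) covers 4:l
10(l) covers 9:l
floor of heap: 0:h
completions by unplaced set U, small U first (add the entries for U minus each lowest piece of U):
  |U|=1: {8}:1  {10}:1
  |U|=2: {7,8}:1  {8,10}:2  {9,10}:1
  |U|=3: {4,9,10}:1  {6,7,8}:1  {7,8,10}:3  {8,9,10}:3
  |U|=4: {4,8,9,10}:4  {5,6,7,8}:1  {6,7,8,10}:4  {7,8,9,10}:6
  |U|=5: {3,5,6,7,8}:1  {4,7,8,9,10}:10  {5,6,7,8,10}:5  {6,7,8,9,10}:10
  |U|=6: {3,5,6,7,8,10}:6  {4,6,7,8,9,10}:20  {5,6,7,8,9,10}:15
  |U|=7: {3,5,6,7,8,9,10}:21  {4,5,6,7,8,9,10}:35
  |U|=8: {3,4,5,6,7,8,9,10}:56
  |U|=9: {2,3,4,5,6,7,8,9,10}:56
  start at 0(h): 56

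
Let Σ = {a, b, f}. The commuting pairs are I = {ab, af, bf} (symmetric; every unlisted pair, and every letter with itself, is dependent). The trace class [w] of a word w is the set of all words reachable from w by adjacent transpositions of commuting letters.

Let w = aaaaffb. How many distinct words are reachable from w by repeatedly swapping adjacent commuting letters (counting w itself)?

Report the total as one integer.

105

drop 0:a onto floor
drop 1:a onto {0:a}
drop 2:a onto {1:a}
drop 3:a onto {2:a}
drop 4:f onto floor
drop 5:f onto {4:f}
drop 6:b onto floor
ground layer = {0:a, 4:f, 6:b}
drop-orders for the pieces not yet dropped (sum over which currently-grounded one goes next):
  1 to go: {3} 1  {5} 1  {6} 1
  2 to go: {2,3} 1  {3,5} 2  {3,6} 2  {4,5} 1  {5,6} 2
  3 to go: {1,2,3} 1  {2,3,5} 3  {2,3,6} 3  {3,4,5} 3  {3,5,6} 6  {4,5,6} 3
  4 to go: {0,1,2,3} 1  {1,2,3,5} 4  {1,2,3,6} 4  {2,3,4,5} 6  {2,3,5,6} 12  {3,4,5,6} 12
  5 to go: {0,1,2,3,5} 5  {0,1,2,3,6} 5  {1,2,3,4,5} 10  {1,2,3,5,6} 20  {2,3,4,5,6} 30
  if 0:a drops first: 60 orders
  if 4:f drops first: 30 orders
  if 6:b drops first: 15 orders
heap linearizations: 105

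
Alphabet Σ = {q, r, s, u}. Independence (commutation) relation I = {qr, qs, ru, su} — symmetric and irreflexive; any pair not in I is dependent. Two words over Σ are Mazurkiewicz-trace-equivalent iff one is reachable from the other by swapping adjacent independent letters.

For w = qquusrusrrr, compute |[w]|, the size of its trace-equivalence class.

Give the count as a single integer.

piece 0:q — minimal
piece 1:q rests on {0:q}
piece 2:u rests on {1:q}
piece 3:u rests on {2:u}
piece 4:s — minimal
piece 5:r rests on {4:s}
piece 6:u rests on {3:u}
piece 7:s rests on {5:r}
piece 8:r rests on {7:s}
piece 9:r rests on {8:r}
piece 10:r rests on {9:r}
minimal pieces: {0:q, 4:s}
ways to finish when only these pieces remain (= sum over removing one remaining piece with nothing left below it):
  1 left: {6}→1  {10}→1
  2 left: {3,6}→1  {6,10}→2  {9,10}→1
  3 left: {2,3,6}→1  {3,6,10}→3  {6,9,10}→3  {8,9,10}→1
  4 left: {1,2,3,6}→1  {2,3,6,10}→4  {3,6,9,10}→6  {6,8,9,10}→4  {7,8,9,10}→1
  5 left: {0,1,2,3,6}→1  {1,2,3,6,10}→5  {2,3,6,9,10}→10  {3,6,8,9,10}→10  {5,7,8,9,10}→1  {6,7,8,9,10}→5
  6 left: {0,1,2,3,6,10}→6  {1,2,3,6,9,10}→15  {2,3,6,8,9,10}→20  {3,6,7,8,9,10}→15  {4,5,7,8,9,10}→1  {5,6,7,8,9,10}→6
  7 left: {0,1,2,3,6,9,10}→21  {1,2,3,6,8,9,10}→35  {2,3,6,7,8,9,10}→35  {3,5,6,7,8,9,10}→21  {4,5,6,7,8,9,10}→7
  8 left: {0,1,2,3,6,8,9,10}→56  {1,2,3,6,7,8,9,10}→70  {2,3,5,6,7,8,9,10}→56  {3,4,5,6,7,8,9,10}→28
  9 left: {0,1,2,3,6,7,8,9,10}→126  {1,2,3,5,6,7,8,9,10}→126  {2,3,4,5,6,7,8,9,10}→84
  placing 0:q first → 210 extensions
  placing 4:s first → 252 extensions
total linear extensions = 462

462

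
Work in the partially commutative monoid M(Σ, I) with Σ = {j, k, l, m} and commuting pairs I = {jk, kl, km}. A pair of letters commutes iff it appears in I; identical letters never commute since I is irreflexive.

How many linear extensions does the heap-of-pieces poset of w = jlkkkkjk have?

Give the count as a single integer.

56

piece 0:j — minimal
piece 1:l rests on {0:j}
piece 2:k — minimal
piece 3:k rests on {2:k}
piece 4:k rests on {3:k}
piece 5:k rests on {4:k}
piece 6:j rests on {1:l}
piece 7:k rests on {5:k}
minimal pieces: {0:j, 2:k}
ways to finish when only these pieces remain (= sum over removing one remaining piece with nothing left below it):
  1 left: {6}→1  {7}→1
  2 left: {1,6}→1  {5,7}→1  {6,7}→2
  3 left: {0,1,6}→1  {1,6,7}→3  {4,5,7}→1  {5,6,7}→3
  4 left: {0,1,6,7}→4  {1,5,6,7}→6  {3,4,5,7}→1  {4,5,6,7}→4
  5 left: {0,1,5,6,7}→10  {1,4,5,6,7}→10  {2,3,4,5,7}→1  {3,4,5,6,7}→5
  6 left: {0,1,4,5,6,7}→20  {1,3,4,5,6,7}→15  {2,3,4,5,6,7}→6
  placing 0:j first → 21 extensions
  placing 2:k first → 35 extensions
total linear extensions = 56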